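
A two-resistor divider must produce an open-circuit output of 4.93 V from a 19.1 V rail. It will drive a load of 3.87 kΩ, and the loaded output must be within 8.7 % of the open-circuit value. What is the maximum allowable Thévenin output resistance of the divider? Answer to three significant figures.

R_th ≤ 369 Ω

Loading drop = R_th/(R_th + R_L) ≤ 0.0870, so R_th ≤ R_L · ε/(1−ε) = 3.87 kΩ × 0.0870/0.9130 = 369 Ω.
(Any R1, R2 with R2/(R1+R2) = 0.258 and R1‖R2 ≤ 369 Ω will meet the spec.)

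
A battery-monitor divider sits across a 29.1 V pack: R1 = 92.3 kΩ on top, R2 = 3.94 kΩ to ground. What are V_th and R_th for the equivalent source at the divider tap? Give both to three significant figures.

V_th = 1.19 V, R_th = 3.78 kΩ

V_th is the open-circuit tap voltage: 29.1 × 3.94/(92.3 + 3.94) = 1.19 V.
With the supply zeroed, R1 and R2 appear in parallel from the tap: R_th = R1‖R2 = (92.3 × 3.94)/96.24 = 3.78 kΩ.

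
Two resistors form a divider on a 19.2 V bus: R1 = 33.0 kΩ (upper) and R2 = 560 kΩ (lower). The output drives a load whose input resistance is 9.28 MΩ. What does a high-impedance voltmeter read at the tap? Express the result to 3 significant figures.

The load sits in parallel with R2: R2‖R_L = (560 × 9280) / (560 + 9280) = 528.1 kΩ.
V_out = 19.2 × 528.1 / (33.0 + 528.1) = 19.2 × 528.1/561.1 = 18.1 V.
(Unloaded it would have been 18.1 V.)

V_out ≈ 18.1 V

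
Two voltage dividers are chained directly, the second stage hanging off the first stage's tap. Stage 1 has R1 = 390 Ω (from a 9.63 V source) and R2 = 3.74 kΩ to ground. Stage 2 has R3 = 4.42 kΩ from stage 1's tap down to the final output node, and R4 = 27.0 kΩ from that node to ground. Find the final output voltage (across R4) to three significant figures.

V_out ≈ 7.41 V

Stage 2 presents R3+R4 = 31420 Ω as a load on stage 1's tap.
Stage 1's lower leg becomes R2‖(R3+R4) = 3342 Ω, so V_mid = 9.63 × 3342/3732 = 8.624 V.
Stage 2 is itself unloaded: V_out = V_mid × R4/(R3+R4) = 8.624 × 27000/31420 = 7.41 V.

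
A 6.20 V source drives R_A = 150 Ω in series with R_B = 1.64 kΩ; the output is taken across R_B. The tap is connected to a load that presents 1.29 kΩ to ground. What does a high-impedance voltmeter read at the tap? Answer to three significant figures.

The load sits in parallel with R_B: R_B‖R_L = (1640 × 1290) / (1640 + 1290) = 722.0 Ω.
V_out = 6.20 × 722.0 / (150 + 722.0) = 6.20 × 722.0/872.0 = 5.13 V.

V_out ≈ 5.13 V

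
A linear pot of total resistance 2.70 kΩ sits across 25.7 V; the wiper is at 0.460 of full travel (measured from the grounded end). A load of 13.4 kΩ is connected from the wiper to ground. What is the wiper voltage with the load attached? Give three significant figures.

V ≈ 11.3 V

The wiper splits the pot into (1−α)R = 1.458 kΩ above and αR = 1.242 kΩ below.
Lower section ‖ load = 1.137 kΩ.
V_wiper = 25.7 × 1.137/(1.458 + 1.137) = 11.3 V.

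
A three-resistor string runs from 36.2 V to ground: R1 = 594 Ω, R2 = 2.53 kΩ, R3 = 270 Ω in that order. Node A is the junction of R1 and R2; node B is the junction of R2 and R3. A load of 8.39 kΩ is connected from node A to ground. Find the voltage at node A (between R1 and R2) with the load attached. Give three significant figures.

Below node A the series string R2+R3 = 2800 Ω sits in parallel with the 8390 Ω load: 2099 Ω.
V_A = 36.2 × 2099/(594 + 2099) = 28.2 V.

V ≈ 28.2 V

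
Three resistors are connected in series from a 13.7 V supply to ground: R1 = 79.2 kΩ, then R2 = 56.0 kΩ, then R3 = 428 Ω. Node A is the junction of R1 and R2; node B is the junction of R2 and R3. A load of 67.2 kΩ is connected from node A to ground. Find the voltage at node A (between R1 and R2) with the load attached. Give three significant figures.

Below node A the series string R2+R3 = 56430 Ω sits in parallel with the 67200 Ω load: 30670 Ω.
V_A = 13.7 × 30670/(79200 + 30670) = 3.82 V.

V ≈ 3.82 V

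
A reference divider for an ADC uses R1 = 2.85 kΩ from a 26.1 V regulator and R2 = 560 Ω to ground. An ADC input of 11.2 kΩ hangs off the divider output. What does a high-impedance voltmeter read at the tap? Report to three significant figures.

The load sits in parallel with R2: R2‖R_L = (560 × 11200) / (560 + 11200) = 533.3 Ω.
V_out = 26.1 × 533.3 / (2850 + 533.3) = 26.1 × 533.3/3383 = 4.11 V.
(Unloaded it would have been 4.29 V.)

V_out ≈ 4.11 V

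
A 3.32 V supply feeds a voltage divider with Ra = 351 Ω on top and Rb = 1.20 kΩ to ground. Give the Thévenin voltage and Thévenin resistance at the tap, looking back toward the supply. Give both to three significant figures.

V_th = 2.57 V, R_th = 272 Ω

V_th is the open-circuit tap voltage: 3.32 × 1200/(351 + 1200) = 2.57 V.
With the supply zeroed, Ra and Rb appear in parallel from the tap: R_th = Ra‖Rb = (351 × 1200)/1551 = 272 Ω.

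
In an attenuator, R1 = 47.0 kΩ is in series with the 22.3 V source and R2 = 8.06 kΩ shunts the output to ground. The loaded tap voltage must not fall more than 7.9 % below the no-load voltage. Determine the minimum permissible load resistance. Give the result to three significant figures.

R_L(min) ≈ 80.2 kΩ

Output resistance R_th = R1‖R2 = (47.0 × 8.06)/55.06 = 6.880 kΩ.
The fractional drop is R_th/(R_th + R_L); requiring this ≤ 0.0790 gives R_L ≥ R_th(1/0.0790 − 1) = 6.880 × 11.66 = 80.2 kΩ.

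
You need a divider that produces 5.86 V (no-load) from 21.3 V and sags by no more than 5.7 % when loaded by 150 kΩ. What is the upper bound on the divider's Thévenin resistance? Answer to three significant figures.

Loading drop = R_th/(R_th + R_L) ≤ 0.0570, so R_th ≤ R_L · ε/(1−ε) = 150 kΩ × 0.0570/0.9430 = 9.07 kΩ.
(Any R1, R2 with R2/(R1+R2) = 0.275 and R1‖R2 ≤ 9.07 kΩ will meet the spec.)

R_th ≤ 9.07 kΩ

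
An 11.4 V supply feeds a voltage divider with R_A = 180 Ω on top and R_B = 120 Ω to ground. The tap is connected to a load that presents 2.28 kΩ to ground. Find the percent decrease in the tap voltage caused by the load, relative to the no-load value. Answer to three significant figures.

3.06 %

The divider's output (Thévenin) resistance is R_A‖R_B = 72.00 Ω.
Fractional drop under load = R_th/(R_th + R_L) = 72.00 / (72.00 + 2280) = 0.03061.
So the output falls by 3.06 %.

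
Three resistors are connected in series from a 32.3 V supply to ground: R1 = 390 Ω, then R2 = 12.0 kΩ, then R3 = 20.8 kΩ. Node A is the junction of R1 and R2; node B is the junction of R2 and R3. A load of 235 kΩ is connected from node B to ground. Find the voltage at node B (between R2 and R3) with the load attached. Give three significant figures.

V ≈ 19.6 V

At node B, R3 is in parallel with the load: R3‖R_L = 19110 Ω.
Below node A the resistance is R2 + (R3‖R_L) = 31110 Ω, so V_A = 32.3 × 31110/31500 = 31.90 V.
Then V_B = V_A × (R3‖R_L)/(R2 + R3‖R_L) = 31.90 × 19110/31110 = 19.6 V.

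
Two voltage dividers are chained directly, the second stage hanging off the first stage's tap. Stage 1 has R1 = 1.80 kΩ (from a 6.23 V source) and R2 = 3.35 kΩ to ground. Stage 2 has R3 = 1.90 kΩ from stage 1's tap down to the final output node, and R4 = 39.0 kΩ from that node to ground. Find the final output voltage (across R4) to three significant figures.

Stage 2 presents R3+R4 = 40.90 kΩ as a load on stage 1's tap.
Stage 1's lower leg becomes R2‖(R3+R4) = 3.096 kΩ, so V_mid = 6.23 × 3.096/4.896 = 3.940 V.
Stage 2 is itself unloaded: V_out = V_mid × R4/(R3+R4) = 3.940 × 39.0/40.90 = 3.76 V.

V_out ≈ 3.76 V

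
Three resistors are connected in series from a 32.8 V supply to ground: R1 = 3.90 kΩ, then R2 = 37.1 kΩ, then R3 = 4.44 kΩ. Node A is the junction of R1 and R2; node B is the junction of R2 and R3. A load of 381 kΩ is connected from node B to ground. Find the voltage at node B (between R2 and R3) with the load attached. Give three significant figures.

V ≈ 3.17 V

At node B, R3 is in parallel with the load: R3‖R_L = 4.389 kΩ.
Below node A the resistance is R2 + (R3‖R_L) = 41.49 kΩ, so V_A = 32.8 × 41.49/45.39 = 29.98 V.
Then V_B = V_A × (R3‖R_L)/(R2 + R3‖R_L) = 29.98 × 4.389/41.49 = 3.17 V.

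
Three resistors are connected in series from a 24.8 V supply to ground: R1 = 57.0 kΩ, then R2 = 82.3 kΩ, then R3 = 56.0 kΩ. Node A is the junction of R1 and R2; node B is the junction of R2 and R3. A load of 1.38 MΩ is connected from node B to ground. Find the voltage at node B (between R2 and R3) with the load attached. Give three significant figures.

V ≈ 6.91 V

At node B, R3 is in parallel with the load: R3‖R_L = 53.82 kΩ.
Below node A the resistance is R2 + (R3‖R_L) = 136.1 kΩ, so V_A = 24.8 × 136.1/193.1 = 17.48 V.
Then V_B = V_A × (R3‖R_L)/(R2 + R3‖R_L) = 17.48 × 53.82/136.1 = 6.91 V.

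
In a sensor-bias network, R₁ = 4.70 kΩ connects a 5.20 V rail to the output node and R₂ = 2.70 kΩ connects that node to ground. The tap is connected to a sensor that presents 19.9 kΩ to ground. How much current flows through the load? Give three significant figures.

R₂‖R_L = 2.377 kΩ; V_out = 5.20 × 2.377/7.077 = 1.747 V.
I_L = V_out / R_L = 1.747 / 19.9 kΩ = 0.0878 mA.

I_L ≈ 0.0878 mA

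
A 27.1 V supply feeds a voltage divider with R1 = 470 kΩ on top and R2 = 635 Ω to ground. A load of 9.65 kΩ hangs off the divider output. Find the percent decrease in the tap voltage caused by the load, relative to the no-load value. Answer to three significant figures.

The divider's output (Thévenin) resistance is R1‖R2 = 634.1 Ω.
Fractional drop under load = R_th/(R_th + R_L) = 634.1 / (634.1 + 9650) = 0.06166.
So the output falls by 6.17 %.

6.17 %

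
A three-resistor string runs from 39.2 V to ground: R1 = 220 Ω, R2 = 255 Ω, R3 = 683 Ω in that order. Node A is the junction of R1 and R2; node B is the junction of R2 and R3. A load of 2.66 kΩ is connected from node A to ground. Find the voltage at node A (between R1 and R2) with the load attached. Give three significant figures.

V ≈ 29.8 V

Below node A the series string R2+R3 = 938.0 Ω sits in parallel with the 2660 Ω load: 693.5 Ω.
V_A = 39.2 × 693.5/(220 + 693.5) = 29.8 V.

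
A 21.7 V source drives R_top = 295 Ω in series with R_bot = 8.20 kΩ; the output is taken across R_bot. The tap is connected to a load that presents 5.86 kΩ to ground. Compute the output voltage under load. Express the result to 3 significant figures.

The load sits in parallel with R_bot: R_bot‖R_L = (8200 × 5860) / (8200 + 5860) = 3418 Ω.
V_out = 21.7 × 3418 / (295 + 3418) = 21.7 × 3418/3713 = 20.0 V.

V_out ≈ 20.0 V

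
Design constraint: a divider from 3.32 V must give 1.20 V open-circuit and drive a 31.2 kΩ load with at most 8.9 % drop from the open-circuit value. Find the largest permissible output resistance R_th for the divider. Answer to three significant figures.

R_th ≤ 3.05 kΩ

Loading drop = R_th/(R_th + R_L) ≤ 0.0890, so R_th ≤ R_L · ε/(1−ε) = 31.2 kΩ × 0.0890/0.9110 = 3.05 kΩ.
(Any R1, R2 with R2/(R1+R2) = 0.361 and R1‖R2 ≤ 3.05 kΩ will meet the spec.)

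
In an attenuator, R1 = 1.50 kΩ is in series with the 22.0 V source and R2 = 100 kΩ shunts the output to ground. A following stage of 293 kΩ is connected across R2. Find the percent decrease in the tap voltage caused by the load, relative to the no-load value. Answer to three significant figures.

The divider's output (Thévenin) resistance is R1‖R2 = 1.478 kΩ.
Fractional drop under load = R_th/(R_th + R_L) = 1.478 / (1.478 + 293) = 0.005018.
So the output falls by 0.502 %.

0.502 %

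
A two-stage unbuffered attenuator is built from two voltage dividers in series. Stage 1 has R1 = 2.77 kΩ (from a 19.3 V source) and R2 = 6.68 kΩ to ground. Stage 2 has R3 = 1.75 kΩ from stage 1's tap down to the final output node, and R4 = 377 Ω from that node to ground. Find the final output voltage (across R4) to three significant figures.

Stage 2 presents R3+R4 = 2127 Ω as a load on stage 1's tap.
Stage 1's lower leg becomes R2‖(R3+R4) = 1613 Ω, so V_mid = 19.3 × 1613/4383 = 7.103 V.
Stage 2 is itself unloaded: V_out = V_mid × R4/(R3+R4) = 7.103 × 377/2127 = 1.26 V.

V_out ≈ 1.26 V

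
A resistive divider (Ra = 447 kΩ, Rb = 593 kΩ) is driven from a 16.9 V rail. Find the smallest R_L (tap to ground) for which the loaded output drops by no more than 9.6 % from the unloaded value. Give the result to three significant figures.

R_L(min) ≈ 2.40 MΩ

Output resistance R_th = Ra‖Rb = (447 × 593)/1040 = 254.9 kΩ.
The fractional drop is R_th/(R_th + R_L); requiring this ≤ 0.0960 gives R_L ≥ R_th(1/0.0960 − 1) = 254.9 × 9.417 = 2.40 MΩ.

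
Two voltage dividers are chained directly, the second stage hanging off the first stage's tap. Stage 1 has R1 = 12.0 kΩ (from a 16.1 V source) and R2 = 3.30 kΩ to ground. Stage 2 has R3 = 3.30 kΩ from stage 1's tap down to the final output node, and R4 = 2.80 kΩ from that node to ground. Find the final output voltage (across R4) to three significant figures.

Stage 2 presents R3+R4 = 6.100 kΩ as a load on stage 1's tap.
Stage 1's lower leg becomes R2‖(R3+R4) = 2.141 kΩ, so V_mid = 16.1 × 2.141/14.14 = 2.438 V.
Stage 2 is itself unloaded: V_out = V_mid × R4/(R3+R4) = 2.438 × 2.80/6.100 = 1.12 V.

V_out ≈ 1.12 V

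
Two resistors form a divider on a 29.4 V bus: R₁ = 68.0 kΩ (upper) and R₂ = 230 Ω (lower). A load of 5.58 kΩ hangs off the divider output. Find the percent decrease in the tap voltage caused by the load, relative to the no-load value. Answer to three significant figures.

3.95 %

The divider's output (Thévenin) resistance is R₁‖R₂ = 229.2 Ω.
Fractional drop under load = R_th/(R_th + R_L) = 229.2 / (229.2 + 5580) = 0.03946.
So the output falls by 3.95 %.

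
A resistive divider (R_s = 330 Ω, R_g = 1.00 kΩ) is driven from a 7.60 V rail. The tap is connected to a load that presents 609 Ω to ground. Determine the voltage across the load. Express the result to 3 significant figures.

The load sits in parallel with R_g: R_g‖R_L = (1000 × 609) / (1000 + 609) = 378.5 Ω.
V_out = 7.60 × 378.5 / (330 + 378.5) = 7.60 × 378.5/708.5 = 4.06 V.
(Unloaded it would have been 5.71 V.)

V_out ≈ 4.06 V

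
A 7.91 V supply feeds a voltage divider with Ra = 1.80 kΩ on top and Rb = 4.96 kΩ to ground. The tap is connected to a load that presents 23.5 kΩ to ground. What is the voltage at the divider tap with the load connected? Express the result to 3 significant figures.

V_out ≈ 5.49 V

The load sits in parallel with Rb: Rb‖R_L = (4.96 × 23.5) / (4.96 + 23.5) = 4.096 kΩ.
V_out = 7.91 × 4.096 / (1.80 + 4.096) = 7.91 × 4.096/5.896 = 5.49 V.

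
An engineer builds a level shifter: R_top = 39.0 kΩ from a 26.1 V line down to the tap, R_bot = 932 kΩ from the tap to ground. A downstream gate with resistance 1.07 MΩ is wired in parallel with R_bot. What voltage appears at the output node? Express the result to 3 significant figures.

The load sits in parallel with R_bot: R_bot‖R_L = (932 × 1070) / (932 + 1070) = 498.1 kΩ.
V_out = 26.1 × 498.1 / (39.0 + 498.1) = 26.1 × 498.1/537.1 = 24.2 V.

V_out ≈ 24.2 V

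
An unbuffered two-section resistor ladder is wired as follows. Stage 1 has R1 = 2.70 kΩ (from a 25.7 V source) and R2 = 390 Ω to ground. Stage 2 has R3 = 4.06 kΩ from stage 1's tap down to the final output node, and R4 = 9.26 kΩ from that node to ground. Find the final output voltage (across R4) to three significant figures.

Stage 2 presents R3+R4 = 13320 Ω as a load on stage 1's tap.
Stage 1's lower leg becomes R2‖(R3+R4) = 378.9 Ω, so V_mid = 25.7 × 378.9/3079 = 3.163 V.
Stage 2 is itself unloaded: V_out = V_mid × R4/(R3+R4) = 3.163 × 9260/13320 = 2.20 V.

V_out ≈ 2.20 V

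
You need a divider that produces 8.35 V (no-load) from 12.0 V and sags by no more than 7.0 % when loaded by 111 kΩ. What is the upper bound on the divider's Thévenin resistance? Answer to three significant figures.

Loading drop = R_th/(R_th + R_L) ≤ 0.0700, so R_th ≤ R_L · ε/(1−ε) = 111 kΩ × 0.0700/0.9300 = 8.35 kΩ.

R_th ≤ 8.35 kΩ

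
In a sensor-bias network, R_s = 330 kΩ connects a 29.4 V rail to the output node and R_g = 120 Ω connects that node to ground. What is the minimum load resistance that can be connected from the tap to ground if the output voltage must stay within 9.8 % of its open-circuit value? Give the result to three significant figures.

R_L(min) ≈ 1.10 kΩ

Output resistance R_th = R_s‖R_g = (330000 × 120)/330100 = 120.0 Ω.
The fractional drop is R_th/(R_th + R_L); requiring this ≤ 0.0980 gives R_L ≥ R_th(1/0.0980 − 1) = 120.0 × 9.204 = 1.10 kΩ.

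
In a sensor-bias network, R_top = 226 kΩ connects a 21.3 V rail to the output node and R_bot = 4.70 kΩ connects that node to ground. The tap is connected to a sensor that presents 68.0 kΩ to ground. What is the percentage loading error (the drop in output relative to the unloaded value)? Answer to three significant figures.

6.34 %

The divider's output (Thévenin) resistance is R_top‖R_bot = 4.604 kΩ.
Fractional drop under load = R_th/(R_th + R_L) = 4.604 / (4.604 + 68.0) = 0.06342.
So the output falls by 6.34 %.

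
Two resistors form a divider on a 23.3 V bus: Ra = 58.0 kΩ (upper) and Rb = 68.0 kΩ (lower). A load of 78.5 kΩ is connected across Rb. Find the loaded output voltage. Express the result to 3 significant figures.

V_out ≈ 8.99 V

The load sits in parallel with Rb: Rb‖R_L = (68.0 × 78.5) / (68.0 + 78.5) = 36.44 kΩ.
V_out = 23.3 × 36.44 / (58.0 + 36.44) = 23.3 × 36.44/94.44 = 8.99 V.
(Unloaded it would have been 12.6 V.)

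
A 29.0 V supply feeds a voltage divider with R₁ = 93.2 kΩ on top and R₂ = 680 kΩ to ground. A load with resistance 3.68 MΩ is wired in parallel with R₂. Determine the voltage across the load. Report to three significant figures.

V_out ≈ 24.9 V

The load sits in parallel with R₂: R₂‖R_L = (680 × 3680) / (680 + 3680) = 573.9 kΩ.
V_out = 29.0 × 573.9 / (93.2 + 573.9) = 29.0 × 573.9/667.1 = 24.9 V.
(Unloaded it would have been 25.5 V.)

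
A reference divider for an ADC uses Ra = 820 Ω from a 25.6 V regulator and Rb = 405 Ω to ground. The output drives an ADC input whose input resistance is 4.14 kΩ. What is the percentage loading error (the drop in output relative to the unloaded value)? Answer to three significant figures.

The divider's output (Thévenin) resistance is Ra‖Rb = 271.1 Ω.
Fractional drop under load = R_th/(R_th + R_L) = 271.1 / (271.1 + 4140) = 0.06146.
So the output falls by 6.15 %.

6.15 %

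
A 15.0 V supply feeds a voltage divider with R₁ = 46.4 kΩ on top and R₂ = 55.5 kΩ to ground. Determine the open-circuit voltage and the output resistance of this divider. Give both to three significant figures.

V_th = 8.17 V, R_th = 25.3 kΩ

V_th is the open-circuit tap voltage: 15.0 × 55.5/(46.4 + 55.5) = 8.17 V.
With the supply zeroed, R₁ and R₂ appear in parallel from the tap: R_th = R₁‖R₂ = (46.4 × 55.5)/101.9 = 25.3 kΩ.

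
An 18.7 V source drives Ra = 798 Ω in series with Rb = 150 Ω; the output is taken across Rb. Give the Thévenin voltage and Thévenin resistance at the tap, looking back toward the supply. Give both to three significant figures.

V_th is the open-circuit tap voltage: 18.7 × 150/(798 + 150) = 2.96 V.
With the supply zeroed, Ra and Rb appear in parallel from the tap: R_th = Ra‖Rb = (798 × 150)/948.0 = 126 Ω.

V_th = 2.96 V, R_th = 126 Ω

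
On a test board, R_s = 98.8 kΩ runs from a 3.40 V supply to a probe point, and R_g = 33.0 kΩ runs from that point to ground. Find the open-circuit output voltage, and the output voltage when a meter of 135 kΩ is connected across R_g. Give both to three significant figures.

Unloaded: 0.851 V; loaded: 0.719 V

Open-circuit: V = 3.40 × 33.0/(98.8 + 33.0) = 0.851 V.
With the load, R_g becomes R_g‖R_L = 26.52 kΩ, so V = 3.40 × 26.52/125.3 = 0.719 V.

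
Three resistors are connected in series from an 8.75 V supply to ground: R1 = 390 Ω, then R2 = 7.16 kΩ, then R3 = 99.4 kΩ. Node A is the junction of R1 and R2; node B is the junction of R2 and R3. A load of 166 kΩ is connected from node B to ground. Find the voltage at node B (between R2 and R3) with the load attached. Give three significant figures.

At node B, R3 is in parallel with the load: R3‖R_L = 62170 Ω.
Below node A the resistance is R2 + (R3‖R_L) = 69330 Ω, so V_A = 8.75 × 69330/69720 = 8.701 V.
Then V_B = V_A × (R3‖R_L)/(R2 + R3‖R_L) = 8.701 × 62170/69330 = 7.80 V.

V ≈ 7.80 V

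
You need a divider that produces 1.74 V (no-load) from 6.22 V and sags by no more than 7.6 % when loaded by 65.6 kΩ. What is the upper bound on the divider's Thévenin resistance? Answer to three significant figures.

R_th ≤ 5.40 kΩ

Loading drop = R_th/(R_th + R_L) ≤ 0.0760, so R_th ≤ R_L · ε/(1−ε) = 65.6 kΩ × 0.0760/0.9240 = 5.40 kΩ.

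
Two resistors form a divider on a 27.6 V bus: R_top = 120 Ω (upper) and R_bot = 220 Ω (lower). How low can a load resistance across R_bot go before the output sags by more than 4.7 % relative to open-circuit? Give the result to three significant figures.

R_L(min) ≈ 1.57 kΩ

Output resistance R_th = R_top‖R_bot = (120 × 220)/340.0 = 77.65 Ω.
The fractional drop is R_th/(R_th + R_L); requiring this ≤ 0.0470 gives R_L ≥ R_th(1/0.0470 − 1) = 77.65 × 20.28 = 1.57 kΩ.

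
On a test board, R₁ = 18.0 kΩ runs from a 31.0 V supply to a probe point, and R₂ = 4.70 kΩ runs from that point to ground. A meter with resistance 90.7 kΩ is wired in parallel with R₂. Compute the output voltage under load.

V_out ≈ 6.17 V

The load sits in parallel with R₂: R₂‖R_L = (4.70 × 90.7) / (4.70 + 90.7) = 4.468 kΩ.
V_out = 31.0 × 4.468 / (18.0 + 4.468) = 31.0 × 4.468/22.47 = 6.17 V.
(Unloaded it would have been 6.42 V.)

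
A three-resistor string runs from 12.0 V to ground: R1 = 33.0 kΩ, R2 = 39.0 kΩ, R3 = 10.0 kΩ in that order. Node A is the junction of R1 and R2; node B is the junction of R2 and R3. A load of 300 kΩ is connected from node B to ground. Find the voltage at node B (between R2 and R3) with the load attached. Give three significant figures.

At node B, R3 is in parallel with the load: R3‖R_L = 9.677 kΩ.
Below node A the resistance is R2 + (R3‖R_L) = 48.68 kΩ, so V_A = 12.0 × 48.68/81.68 = 7.152 V.
Then V_B = V_A × (R3‖R_L)/(R2 + R3‖R_L) = 7.152 × 9.677/48.68 = 1.42 V.

V ≈ 1.42 V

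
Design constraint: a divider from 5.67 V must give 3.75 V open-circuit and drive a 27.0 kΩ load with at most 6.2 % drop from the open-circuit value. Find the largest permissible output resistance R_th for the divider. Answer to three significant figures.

Loading drop = R_th/(R_th + R_L) ≤ 0.0620, so R_th ≤ R_L · ε/(1−ε) = 27.0 kΩ × 0.0620/0.9380 = 1.78 kΩ.

R_th ≤ 1.78 kΩ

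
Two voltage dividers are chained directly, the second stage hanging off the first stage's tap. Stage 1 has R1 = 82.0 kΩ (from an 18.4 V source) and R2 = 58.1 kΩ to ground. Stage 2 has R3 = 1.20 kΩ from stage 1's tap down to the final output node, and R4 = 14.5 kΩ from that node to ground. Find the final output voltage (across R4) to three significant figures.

V_out ≈ 2.23 V

Stage 2 presents R3+R4 = 15.70 kΩ as a load on stage 1's tap.
Stage 1's lower leg becomes R2‖(R3+R4) = 12.36 kΩ, so V_mid = 18.4 × 12.36/94.36 = 2.410 V.
Stage 2 is itself unloaded: V_out = V_mid × R4/(R3+R4) = 2.410 × 14.5/15.70 = 2.23 V.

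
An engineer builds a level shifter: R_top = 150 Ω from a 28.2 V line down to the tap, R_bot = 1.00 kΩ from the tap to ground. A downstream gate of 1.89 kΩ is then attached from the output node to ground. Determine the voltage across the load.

The load sits in parallel with R_bot: R_bot‖R_L = (1000 × 1890) / (1000 + 1890) = 654.0 Ω.
V_out = 28.2 × 654.0 / (150 + 654.0) = 28.2 × 654.0/804.0 = 22.9 V.
(Unloaded it would have been 24.5 V.)

V_out ≈ 22.9 V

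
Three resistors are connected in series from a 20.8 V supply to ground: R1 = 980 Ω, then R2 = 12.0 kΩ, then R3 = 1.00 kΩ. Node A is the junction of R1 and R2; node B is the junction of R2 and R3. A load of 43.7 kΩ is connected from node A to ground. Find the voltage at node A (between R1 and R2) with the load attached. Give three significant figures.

V ≈ 18.9 V

Below node A the series string R2+R3 = 13000 Ω sits in parallel with the 43700 Ω load: 10020 Ω.
V_A = 20.8 × 10020/(980 + 10020) = 18.9 V.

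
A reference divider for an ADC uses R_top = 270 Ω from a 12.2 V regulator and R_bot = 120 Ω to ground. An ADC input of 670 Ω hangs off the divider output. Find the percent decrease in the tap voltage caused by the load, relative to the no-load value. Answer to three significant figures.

11.0 %

Unloaded V = 12.2 × 120/390.0 = 3.7538 V.
Loaded: R_bot‖R_L = 101.8 Ω, giving V = 12.2 × 101.8/371.8 = 3.3397 V.
Drop = (3.7538 − 3.3397) / 3.7538 = 11.0 %.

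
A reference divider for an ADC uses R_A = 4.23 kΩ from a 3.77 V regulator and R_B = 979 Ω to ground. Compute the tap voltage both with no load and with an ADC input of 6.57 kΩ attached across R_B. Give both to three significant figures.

Open-circuit: V = 3.77 × 979/(4230 + 979) = 0.709 V.
With the load, R_B becomes R_B‖R_L = 852.0 Ω, so V = 3.77 × 852.0/5082 = 0.632 V.

Unloaded: 0.709 V; loaded: 0.632 V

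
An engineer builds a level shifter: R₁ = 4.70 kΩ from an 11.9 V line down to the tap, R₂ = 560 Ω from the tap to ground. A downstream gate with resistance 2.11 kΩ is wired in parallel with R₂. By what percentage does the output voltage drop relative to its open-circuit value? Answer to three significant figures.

19.2 %

The divider's output (Thévenin) resistance is R₁‖R₂ = 500.4 Ω.
Fractional drop under load = R_th/(R_th + R_L) = 500.4 / (500.4 + 2110) = 0.1917.
So the output falls by 19.2 %.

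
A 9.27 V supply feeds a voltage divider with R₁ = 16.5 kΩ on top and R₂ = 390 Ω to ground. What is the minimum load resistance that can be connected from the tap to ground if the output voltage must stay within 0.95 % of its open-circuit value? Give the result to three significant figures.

Output resistance R_th = R₁‖R₂ = (16500 × 390)/16890 = 381.0 Ω.
The fractional drop is R_th/(R_th + R_L); requiring this ≤ 0.00950 gives R_L ≥ R_th(1/0.00950 − 1) = 381.0 × 104.3 = 39.7 kΩ.

R_L(min) ≈ 39.7 kΩ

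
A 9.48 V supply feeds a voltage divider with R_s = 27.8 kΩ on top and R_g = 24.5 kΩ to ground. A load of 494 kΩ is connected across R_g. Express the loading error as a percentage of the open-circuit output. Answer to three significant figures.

2.57 %

The divider's output (Thévenin) resistance is R_s‖R_g = 13.02 kΩ.
Fractional drop under load = R_th/(R_th + R_L) = 13.02 / (13.02 + 494) = 0.02569.
So the output falls by 2.57 %.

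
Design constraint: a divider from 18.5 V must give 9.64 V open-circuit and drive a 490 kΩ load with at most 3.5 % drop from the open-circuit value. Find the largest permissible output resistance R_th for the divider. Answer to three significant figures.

R_th ≤ 17.8 kΩ

Loading drop = R_th/(R_th + R_L) ≤ 0.0350, so R_th ≤ R_L · ε/(1−ε) = 490 kΩ × 0.0350/0.9650 = 17.8 kΩ.
(Any R1, R2 with R2/(R1+R2) = 0.521 and R1‖R2 ≤ 17.8 kΩ will meet the spec.)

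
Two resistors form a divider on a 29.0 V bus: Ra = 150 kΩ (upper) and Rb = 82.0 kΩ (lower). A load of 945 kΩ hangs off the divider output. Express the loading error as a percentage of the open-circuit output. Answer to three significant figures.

5.31 %

The divider's output (Thévenin) resistance is Ra‖Rb = 53.02 kΩ.
Fractional drop under load = R_th/(R_th + R_L) = 53.02 / (53.02 + 945) = 0.05312.
So the output falls by 5.31 %.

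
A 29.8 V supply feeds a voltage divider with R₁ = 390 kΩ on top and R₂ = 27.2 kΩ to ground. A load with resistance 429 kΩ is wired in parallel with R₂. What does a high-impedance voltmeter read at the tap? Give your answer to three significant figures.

The load sits in parallel with R₂: R₂‖R_L = (27.2 × 429) / (27.2 + 429) = 25.58 kΩ.
V_out = 29.8 × 25.58 / (390 + 25.58) = 29.8 × 25.58/415.6 = 1.83 V.
(Unloaded it would have been 1.94 V.)

V_out ≈ 1.83 V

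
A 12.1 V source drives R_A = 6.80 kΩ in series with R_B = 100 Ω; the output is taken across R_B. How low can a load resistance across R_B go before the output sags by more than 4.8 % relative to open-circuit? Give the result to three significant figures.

Output resistance R_th = R_A‖R_B = (6800 × 100)/6900 = 98.55 Ω.
The fractional drop is R_th/(R_th + R_L); requiring this ≤ 0.0480 gives R_L ≥ R_th(1/0.0480 − 1) = 98.55 × 19.83 = 1.95 kΩ.

R_L(min) ≈ 1.95 kΩ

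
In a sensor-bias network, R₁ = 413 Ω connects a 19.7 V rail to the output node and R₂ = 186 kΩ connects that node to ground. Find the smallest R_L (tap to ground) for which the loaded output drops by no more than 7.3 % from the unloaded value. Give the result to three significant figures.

Output resistance R_th = R₁‖R₂ = (413 × 186000)/186400 = 412.1 Ω.
The fractional drop is R_th/(R_th + R_L); requiring this ≤ 0.0730 gives R_L ≥ R_th(1/0.0730 − 1) = 412.1 × 12.70 = 5.23 kΩ.

R_L(min) ≈ 5.23 kΩ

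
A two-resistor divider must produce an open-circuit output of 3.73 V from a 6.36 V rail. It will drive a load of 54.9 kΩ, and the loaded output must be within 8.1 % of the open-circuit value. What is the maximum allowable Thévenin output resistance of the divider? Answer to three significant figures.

Loading drop = R_th/(R_th + R_L) ≤ 0.0810, so R_th ≤ R_L · ε/(1−ε) = 54.9 kΩ × 0.0810/0.9190 = 4.84 kΩ.
(Any R1, R2 with R2/(R1+R2) = 0.586 and R1‖R2 ≤ 4.84 kΩ will meet the spec.)

R_th ≤ 4.84 kΩ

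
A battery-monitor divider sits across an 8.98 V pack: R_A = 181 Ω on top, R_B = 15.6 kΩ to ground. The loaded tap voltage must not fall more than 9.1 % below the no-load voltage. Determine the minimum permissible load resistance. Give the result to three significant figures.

R_L(min) ≈ 1.79 kΩ

Output resistance R_th = R_A‖R_B = (181 × 15600)/15780 = 178.9 Ω.
The fractional drop is R_th/(R_th + R_L); requiring this ≤ 0.0910 gives R_L ≥ R_th(1/0.0910 − 1) = 178.9 × 9.989 = 1.79 kΩ.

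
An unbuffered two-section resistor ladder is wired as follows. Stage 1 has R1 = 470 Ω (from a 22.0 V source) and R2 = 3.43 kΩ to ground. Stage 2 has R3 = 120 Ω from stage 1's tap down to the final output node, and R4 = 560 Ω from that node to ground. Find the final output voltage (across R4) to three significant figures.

V_out ≈ 9.91 V

Stage 2 presents R3+R4 = 680.0 Ω as a load on stage 1's tap.
Stage 1's lower leg becomes R2‖(R3+R4) = 567.5 Ω, so V_mid = 22.0 × 567.5/1037 = 12.03 V.
Stage 2 is itself unloaded: V_out = V_mid × R4/(R3+R4) = 12.03 × 560/680.0 = 9.91 V.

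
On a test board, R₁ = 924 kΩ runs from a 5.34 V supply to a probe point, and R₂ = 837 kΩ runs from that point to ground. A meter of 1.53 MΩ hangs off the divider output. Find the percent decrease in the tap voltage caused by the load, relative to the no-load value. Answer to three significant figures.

The divider's output (Thévenin) resistance is R₁‖R₂ = 439.2 kΩ.
Fractional drop under load = R_th/(R_th + R_L) = 439.2 / (439.2 + 1530) = 0.2230.
So the output falls by 22.3 %.

22.3 %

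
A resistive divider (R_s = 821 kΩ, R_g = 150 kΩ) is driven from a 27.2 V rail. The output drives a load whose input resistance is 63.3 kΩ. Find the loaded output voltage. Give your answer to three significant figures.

V_out ≈ 1.40 V

The load sits in parallel with R_g: R_g‖R_L = (150 × 63.3) / (150 + 63.3) = 44.51 kΩ.
V_out = 27.2 × 44.51 / (821 + 44.51) = 27.2 × 44.51/865.5 = 1.40 V.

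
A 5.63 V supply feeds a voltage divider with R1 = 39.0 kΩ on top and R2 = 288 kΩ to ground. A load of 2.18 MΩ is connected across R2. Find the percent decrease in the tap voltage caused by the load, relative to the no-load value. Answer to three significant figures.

1.55 %

The divider's output (Thévenin) resistance is R1‖R2 = 34.35 kΩ.
Fractional drop under load = R_th/(R_th + R_L) = 34.35 / (34.35 + 2180) = 0.01551.
So the output falls by 1.55 %.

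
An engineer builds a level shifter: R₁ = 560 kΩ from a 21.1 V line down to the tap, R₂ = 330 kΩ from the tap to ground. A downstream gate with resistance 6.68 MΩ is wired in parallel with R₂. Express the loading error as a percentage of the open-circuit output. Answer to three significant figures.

The divider's output (Thévenin) resistance is R₁‖R₂ = 207.6 kΩ.
Fractional drop under load = R_th/(R_th + R_L) = 207.6 / (207.6 + 6680) = 0.03015.
So the output falls by 3.01 %.

3.01 %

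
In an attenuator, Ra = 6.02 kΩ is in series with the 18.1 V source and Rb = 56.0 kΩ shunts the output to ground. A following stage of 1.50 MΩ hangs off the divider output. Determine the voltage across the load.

V_out ≈ 16.3 V

The load sits in parallel with Rb: Rb‖R_L = (56.0 × 1500) / (56.0 + 1500) = 53.98 kΩ.
V_out = 18.1 × 53.98 / (6.02 + 53.98) = 18.1 × 53.98/60.00 = 16.3 V.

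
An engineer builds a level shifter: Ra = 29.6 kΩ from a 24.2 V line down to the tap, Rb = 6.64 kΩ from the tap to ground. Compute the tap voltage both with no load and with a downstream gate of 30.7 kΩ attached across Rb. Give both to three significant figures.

Open-circuit: V = 24.2 × 6.64/(29.6 + 6.64) = 4.43 V.
With the load, Rb becomes Rb‖R_L = 5.459 kΩ, so V = 24.2 × 5.459/35.06 = 3.77 V.

Unloaded: 4.43 V; loaded: 3.77 V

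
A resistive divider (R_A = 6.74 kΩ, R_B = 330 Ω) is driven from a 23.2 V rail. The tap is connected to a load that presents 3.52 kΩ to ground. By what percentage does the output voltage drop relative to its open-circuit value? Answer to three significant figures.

The divider's output (Thévenin) resistance is R_A‖R_B = 314.6 Ω.
Fractional drop under load = R_th/(R_th + R_L) = 314.6 / (314.6 + 3520) = 0.08204.
So the output falls by 8.20 %.

8.20 %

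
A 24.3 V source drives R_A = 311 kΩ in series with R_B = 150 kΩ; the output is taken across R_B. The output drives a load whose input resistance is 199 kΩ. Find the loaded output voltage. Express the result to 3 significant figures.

The load sits in parallel with R_B: R_B‖R_L = (150 × 199) / (150 + 199) = 85.53 kΩ.
V_out = 24.3 × 85.53 / (311 + 85.53) = 24.3 × 85.53/396.5 = 5.24 V.
(Unloaded it would have been 7.91 V.)

V_out ≈ 5.24 V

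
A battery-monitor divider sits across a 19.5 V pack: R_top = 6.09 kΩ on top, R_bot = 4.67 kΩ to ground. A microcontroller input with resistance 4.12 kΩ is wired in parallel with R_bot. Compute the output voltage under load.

The load sits in parallel with R_bot: R_bot‖R_L = (4.67 × 4.12) / (4.67 + 4.12) = 2.189 kΩ.
V_out = 19.5 × 2.189 / (6.09 + 2.189) = 19.5 × 2.189/8.279 = 5.16 V.

V_out ≈ 5.16 V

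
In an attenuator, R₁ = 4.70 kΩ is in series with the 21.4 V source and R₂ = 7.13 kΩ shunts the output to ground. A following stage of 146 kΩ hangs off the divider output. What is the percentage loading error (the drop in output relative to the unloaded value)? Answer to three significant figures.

1.90 %

The divider's output (Thévenin) resistance is R₁‖R₂ = 2.833 kΩ.
Fractional drop under load = R_th/(R_th + R_L) = 2.833 / (2.833 + 146) = 0.01903.
So the output falls by 1.90 %.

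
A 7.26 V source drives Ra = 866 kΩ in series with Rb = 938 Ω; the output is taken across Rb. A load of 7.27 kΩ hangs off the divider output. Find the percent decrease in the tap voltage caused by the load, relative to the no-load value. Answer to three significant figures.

11.4 %

Unloaded V = 7.26 × 938/866900 = 0.0078551 V.
Loaded: Rb‖R_L = 830.8 Ω, giving V = 7.26 × 830.8/866800 = 0.0069583 V.
Drop = (0.0078551 − 0.0069583) / 0.0078551 = 11.4 %.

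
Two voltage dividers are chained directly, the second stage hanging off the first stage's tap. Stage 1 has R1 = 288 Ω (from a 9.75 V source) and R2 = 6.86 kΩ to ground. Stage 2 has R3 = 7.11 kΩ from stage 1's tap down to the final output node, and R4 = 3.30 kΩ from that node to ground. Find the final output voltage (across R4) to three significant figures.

Stage 2 presents R3+R4 = 10410 Ω as a load on stage 1's tap.
Stage 1's lower leg becomes R2‖(R3+R4) = 4135 Ω, so V_mid = 9.75 × 4135/4423 = 9.115 V.
Stage 2 is itself unloaded: V_out = V_mid × R4/(R3+R4) = 9.115 × 3300/10410 = 2.89 V.

V_out ≈ 2.89 V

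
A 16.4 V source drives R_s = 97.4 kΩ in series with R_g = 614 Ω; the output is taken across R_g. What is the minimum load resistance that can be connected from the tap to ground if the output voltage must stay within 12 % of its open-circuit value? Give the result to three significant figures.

Output resistance R_th = R_s‖R_g = (97400 × 614)/98010 = 610.2 Ω.
The fractional drop is R_th/(R_th + R_L); requiring this ≤ 0.120 gives R_L ≥ R_th(1/0.120 − 1) = 610.2 × 7.333 = 4.47 kΩ.

R_L(min) ≈ 4.47 kΩ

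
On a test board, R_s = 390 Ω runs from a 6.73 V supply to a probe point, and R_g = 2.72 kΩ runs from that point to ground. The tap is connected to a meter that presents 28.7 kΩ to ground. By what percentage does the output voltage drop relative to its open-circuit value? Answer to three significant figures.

1.17 %

The divider's output (Thévenin) resistance is R_s‖R_g = 341.1 Ω.
Fractional drop under load = R_th/(R_th + R_L) = 341.1 / (341.1 + 28700) = 0.01175.
So the output falls by 1.17 %.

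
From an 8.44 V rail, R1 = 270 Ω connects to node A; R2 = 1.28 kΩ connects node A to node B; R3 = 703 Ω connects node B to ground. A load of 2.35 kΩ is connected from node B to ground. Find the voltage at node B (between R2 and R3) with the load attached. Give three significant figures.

At node B, R3 is in parallel with the load: R3‖R_L = 541.1 Ω.
Below node A the resistance is R2 + (R3‖R_L) = 1821 Ω, so V_A = 8.44 × 1821/2091 = 7.350 V.
Then V_B = V_A × (R3‖R_L)/(R2 + R3‖R_L) = 7.350 × 541.1/1821 = 2.18 V.

V ≈ 2.18 V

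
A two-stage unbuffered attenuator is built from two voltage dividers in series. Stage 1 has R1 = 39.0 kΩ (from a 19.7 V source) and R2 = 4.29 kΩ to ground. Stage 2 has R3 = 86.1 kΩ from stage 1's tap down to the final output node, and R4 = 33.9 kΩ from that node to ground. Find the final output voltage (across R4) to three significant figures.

Stage 2 presents R3+R4 = 120.0 kΩ as a load on stage 1's tap.
Stage 1's lower leg becomes R2‖(R3+R4) = 4.142 kΩ, so V_mid = 19.7 × 4.142/43.14 = 1.891 V.
Stage 2 is itself unloaded: V_out = V_mid × R4/(R3+R4) = 1.891 × 33.9/120.0 = 0.534 V.

V_out ≈ 0.534 V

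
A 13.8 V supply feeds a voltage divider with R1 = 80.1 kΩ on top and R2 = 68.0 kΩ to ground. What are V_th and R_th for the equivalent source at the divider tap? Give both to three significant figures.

V_th is the open-circuit tap voltage: 13.8 × 68.0/(80.1 + 68.0) = 6.34 V.
With the supply zeroed, R1 and R2 appear in parallel from the tap: R_th = R1‖R2 = (80.1 × 68.0)/148.1 = 36.8 kΩ.

V_th = 6.34 V, R_th = 36.8 kΩ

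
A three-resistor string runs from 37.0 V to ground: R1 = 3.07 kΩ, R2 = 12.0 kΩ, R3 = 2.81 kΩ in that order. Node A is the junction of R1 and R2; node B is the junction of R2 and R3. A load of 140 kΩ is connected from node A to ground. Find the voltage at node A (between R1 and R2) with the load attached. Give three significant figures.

Below node A the series string R2+R3 = 14.81 kΩ sits in parallel with the 140 kΩ load: 13.39 kΩ.
V_A = 37.0 × 13.39/(3.07 + 13.39) = 30.1 V.

V ≈ 30.1 V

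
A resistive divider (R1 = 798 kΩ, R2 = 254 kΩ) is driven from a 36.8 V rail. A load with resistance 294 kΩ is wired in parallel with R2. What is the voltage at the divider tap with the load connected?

V_out ≈ 5.37 V

The load sits in parallel with R2: R2‖R_L = (254 × 294) / (254 + 294) = 136.3 kΩ.
V_out = 36.8 × 136.3 / (798 + 136.3) = 36.8 × 136.3/934.3 = 5.37 V.
(Unloaded it would have been 8.89 V.)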